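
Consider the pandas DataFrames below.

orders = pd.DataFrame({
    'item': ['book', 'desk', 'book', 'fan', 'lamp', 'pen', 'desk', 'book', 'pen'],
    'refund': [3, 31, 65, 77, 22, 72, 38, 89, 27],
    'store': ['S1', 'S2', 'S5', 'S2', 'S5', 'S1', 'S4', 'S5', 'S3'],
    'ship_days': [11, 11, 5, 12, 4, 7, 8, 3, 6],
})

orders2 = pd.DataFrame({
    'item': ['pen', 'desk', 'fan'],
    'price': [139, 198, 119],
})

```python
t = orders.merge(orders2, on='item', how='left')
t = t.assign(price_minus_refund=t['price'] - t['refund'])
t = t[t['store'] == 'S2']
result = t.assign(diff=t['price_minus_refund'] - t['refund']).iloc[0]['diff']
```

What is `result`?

merge on 'item' (how='left') → 9 rows:
   item  refund store  ship_days  price
0  book       3    S1         11    NaN
1  desk      31    S2         11  198.0
2  book      65    S5          5    NaN
3   fan      77    S2         12  119.0
4  lamp      22    S5          4    NaN
5   pen      72    S1          7  139.0
6  desk      38    S4          8  198.0
7  book      89    S5          3    NaN
8   pen      27    S3          6  139.0
add column price_minus_refund = t['price'] - t['refund']:
   item  refund store  ship_days  price  price_minus_refund
0  book       3    S1         11    NaN                 NaN
1  desk      31    S2         11  198.0               167.0
2  book      65    S5          5    NaN                 NaN
3   fan      77    S2         12  119.0                42.0
4  lamp      22    S5          4    NaN                 NaN
5   pen      72    S1          7  139.0                67.0
6  desk      38    S4          8  198.0               160.0
7  book      89    S5          3    NaN                 NaN
8   pen      27    S3          6  139.0               112.0
filter rows where store == 'S2':
   item  refund store  ship_days  price  price_minus_refund
1  desk      31    S2         11  198.0               167.0
3   fan      77    S2         12  119.0                42.0
add column diff = t['price_minus_refund'] - t['refund']:
   item  refund store  ship_days  price  price_minus_refund   diff
1  desk      31    S2         11  198.0               167.0  136.0
3   fan      77    S2         12  119.0                42.0  -35.0
Finally, value at position 0, column 'diff' = 136.0.

136.0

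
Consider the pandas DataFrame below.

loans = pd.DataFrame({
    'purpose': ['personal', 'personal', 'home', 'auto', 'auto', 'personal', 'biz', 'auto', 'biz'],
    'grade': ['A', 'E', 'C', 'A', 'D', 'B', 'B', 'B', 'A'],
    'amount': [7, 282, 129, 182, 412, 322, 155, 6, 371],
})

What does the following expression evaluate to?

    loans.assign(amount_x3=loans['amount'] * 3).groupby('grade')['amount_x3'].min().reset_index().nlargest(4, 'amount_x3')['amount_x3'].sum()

add column amount_x3 = loans['amount'] * 3:
    purpose grade  amount  amount_x3
0  personal     A       7         21
1  personal     E     282        846
2      home     C     129        387
3      auto     A     182        546
4      auto     D     412       1236
5  personal     B     322        966
6       biz     B     155        465
7      auto     B       6         18
8       biz     A     371       1113
group by grade, min of amount_x3:
grade
A      21
B      18
C     387
D    1236
E     846
Name: amount_x3, dtype: int64
reset_index():
  grade  amount_x3
0     A         21
1     B         18
2     C        387
3     D       1236
4     E        846
take 4 rows with largest amount_x3:
  grade  amount_x3
3     D       1236
4     E        846
2     C        387
0     A         21
Then the sum of column 'amount_x3': 2490

2490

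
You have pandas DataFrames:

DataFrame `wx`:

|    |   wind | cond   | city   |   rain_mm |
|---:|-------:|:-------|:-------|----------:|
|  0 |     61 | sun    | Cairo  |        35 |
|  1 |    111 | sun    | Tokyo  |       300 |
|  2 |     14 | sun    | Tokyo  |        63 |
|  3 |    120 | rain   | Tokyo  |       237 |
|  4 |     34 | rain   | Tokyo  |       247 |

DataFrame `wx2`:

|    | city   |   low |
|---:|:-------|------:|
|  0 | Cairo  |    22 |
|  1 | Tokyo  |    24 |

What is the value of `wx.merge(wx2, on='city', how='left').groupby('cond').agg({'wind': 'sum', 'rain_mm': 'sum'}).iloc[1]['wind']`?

186

merge on 'city' (how='left') → 5 rows:
   wind  cond   city  rain_mm  low
0    61   sun  Cairo       35   22
1   111   sun  Tokyo      300   24
2    14   sun  Tokyo       63   24
3   120  rain  Tokyo      237   24
4    34  rain  Tokyo      247   24
group by cond: sum(wind), sum(rain_mm):
      wind  rain_mm
cond               
rain   154      484
sun    186      398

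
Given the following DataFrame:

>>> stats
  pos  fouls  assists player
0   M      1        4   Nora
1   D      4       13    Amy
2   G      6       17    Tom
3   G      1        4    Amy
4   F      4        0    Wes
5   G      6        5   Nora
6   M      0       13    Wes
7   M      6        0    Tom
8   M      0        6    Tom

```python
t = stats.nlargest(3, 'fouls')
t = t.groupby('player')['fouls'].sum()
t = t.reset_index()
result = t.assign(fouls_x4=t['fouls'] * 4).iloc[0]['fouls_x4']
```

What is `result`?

take 3 rows with largest fouls:
  pos  fouls  assists player
2   G      6       17    Tom
5   G      6        5   Nora
7   M      6        0    Tom
group by player, sum of fouls:
player
Nora     6
Tom     12
Name: fouls, dtype: int64
reset_index():
  player  fouls
0   Nora      6
1    Tom     12
add column fouls_x4 = t['fouls'] * 4:
  player  fouls  fouls_x4
0   Nora      6        24
1    Tom     12        48

24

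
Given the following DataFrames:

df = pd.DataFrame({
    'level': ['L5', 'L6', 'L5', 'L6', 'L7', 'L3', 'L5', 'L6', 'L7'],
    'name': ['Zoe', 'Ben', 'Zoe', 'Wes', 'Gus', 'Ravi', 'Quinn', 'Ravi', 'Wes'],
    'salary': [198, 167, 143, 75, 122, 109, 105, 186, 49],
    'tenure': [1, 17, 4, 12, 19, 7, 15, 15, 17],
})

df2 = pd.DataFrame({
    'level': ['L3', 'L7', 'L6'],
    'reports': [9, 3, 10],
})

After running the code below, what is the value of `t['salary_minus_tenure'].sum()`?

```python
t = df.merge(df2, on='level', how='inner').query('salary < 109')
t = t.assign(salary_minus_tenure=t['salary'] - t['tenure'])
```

merge on 'level' (how='inner') → 6 rows:
  level  name  salary  tenure  reports
0    L6   Ben     167      17       10
1    L6   Wes      75      12       10
2    L7   Gus     122      19        3
3    L3  Ravi     109       7        9
4    L6  Ravi     186      15       10
5    L7   Wes      49      17        3
filter rows where salary < 109:
  level name  salary  tenure  reports
1    L6  Wes      75      12       10
5    L7  Wes      49      17        3
add column salary_minus_tenure = t['salary'] - t['tenure']:
  level name  salary  tenure  reports  salary_minus_tenure
1    L6  Wes      75      12       10                   63
5    L7  Wes      49      17        3                   32
Taking the sum of column 'salary_minus_tenure' gives 95.

95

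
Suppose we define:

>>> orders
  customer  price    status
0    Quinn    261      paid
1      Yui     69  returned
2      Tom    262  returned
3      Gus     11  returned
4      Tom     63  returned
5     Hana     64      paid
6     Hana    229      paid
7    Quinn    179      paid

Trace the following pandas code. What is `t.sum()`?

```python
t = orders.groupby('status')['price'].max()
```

523

group by status, max of price:
status
paid        261
returned    262
Name: price, dtype: int64
Reading off the sum of the resulting series, we get 523.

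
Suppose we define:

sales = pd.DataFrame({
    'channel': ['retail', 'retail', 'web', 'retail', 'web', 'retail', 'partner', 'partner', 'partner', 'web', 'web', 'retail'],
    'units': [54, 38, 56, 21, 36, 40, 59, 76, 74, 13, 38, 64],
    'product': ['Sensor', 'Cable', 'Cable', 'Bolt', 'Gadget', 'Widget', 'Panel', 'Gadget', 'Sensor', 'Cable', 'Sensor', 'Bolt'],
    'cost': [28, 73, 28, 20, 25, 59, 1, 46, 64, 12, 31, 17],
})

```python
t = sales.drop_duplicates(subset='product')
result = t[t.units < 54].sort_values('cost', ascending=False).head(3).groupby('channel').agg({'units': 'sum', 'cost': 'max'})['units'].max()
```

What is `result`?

drop duplicate product (keep=first):
   channel  units product  cost
0   retail     54  Sensor    28
1   retail     38   Cable    73
3   retail     21    Bolt    20
4      web     36  Gadget    25
5   retail     40  Widget    59
6  partner     59   Panel     1
filter rows where units < 54:
  channel  units product  cost
1  retail     38   Cable    73
3  retail     21    Bolt    20
4     web     36  Gadget    25
5  retail     40  Widget    59
sort by cost descending:
  channel  units product  cost
1  retail     38   Cable    73
5  retail     40  Widget    59
4     web     36  Gadget    25
3  retail     21    Bolt    20
take first 3 rows:
  channel  units product  cost
1  retail     38   Cable    73
5  retail     40  Widget    59
4     web     36  Gadget    25
group by channel: sum(units), max(cost):
         units  cost
channel             
retail      78    73
web         36    25
max of column 'units' → 78

78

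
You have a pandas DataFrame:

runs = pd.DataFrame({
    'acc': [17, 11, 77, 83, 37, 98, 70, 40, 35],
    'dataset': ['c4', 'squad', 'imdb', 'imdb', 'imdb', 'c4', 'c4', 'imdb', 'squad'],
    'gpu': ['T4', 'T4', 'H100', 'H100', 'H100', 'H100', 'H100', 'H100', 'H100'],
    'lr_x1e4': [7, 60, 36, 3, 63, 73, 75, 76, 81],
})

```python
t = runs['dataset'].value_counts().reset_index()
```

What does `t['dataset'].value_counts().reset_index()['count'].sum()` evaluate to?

3

value_counts of dataset:
dataset
imdb     4
c4       3
squad    2
Name: count, dtype: int64
reset_index():
  dataset  count
0    imdb      4
1      c4      3
2   squad      2
value_counts of dataset:
dataset
imdb     1
c4       1
squad    1
Name: count, dtype: int64
reset_index():
  dataset  count
0    imdb      1
1      c4      1
2   squad      1
Hence 3.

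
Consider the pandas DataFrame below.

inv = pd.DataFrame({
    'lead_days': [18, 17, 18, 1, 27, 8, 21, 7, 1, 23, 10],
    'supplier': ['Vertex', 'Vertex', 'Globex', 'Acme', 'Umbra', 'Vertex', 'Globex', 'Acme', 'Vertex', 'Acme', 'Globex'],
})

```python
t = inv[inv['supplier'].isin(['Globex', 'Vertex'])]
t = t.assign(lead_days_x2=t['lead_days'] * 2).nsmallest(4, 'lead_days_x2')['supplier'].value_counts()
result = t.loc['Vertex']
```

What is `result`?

3

filter rows where supplier in ['Globex', 'Vertex']:
    lead_days supplier
0          18   Vertex
1          17   Vertex
2          18   Globex
5           8   Vertex
6          21   Globex
8           1   Vertex
10         10   Globex
add column lead_days_x2 = t['lead_days'] * 2:
    lead_days supplier  lead_days_x2
0          18   Vertex            36
1          17   Vertex            34
2          18   Globex            36
5           8   Vertex            16
6          21   Globex            42
8           1   Vertex             2
10         10   Globex            20
take 4 rows with smallest lead_days_x2:
    lead_days supplier  lead_days_x2
8           1   Vertex             2
5           8   Vertex            16
10         10   Globex            20
1          17   Vertex            34
value_counts of supplier:
supplier
Vertex    3
Globex    1
Name: count, dtype: int64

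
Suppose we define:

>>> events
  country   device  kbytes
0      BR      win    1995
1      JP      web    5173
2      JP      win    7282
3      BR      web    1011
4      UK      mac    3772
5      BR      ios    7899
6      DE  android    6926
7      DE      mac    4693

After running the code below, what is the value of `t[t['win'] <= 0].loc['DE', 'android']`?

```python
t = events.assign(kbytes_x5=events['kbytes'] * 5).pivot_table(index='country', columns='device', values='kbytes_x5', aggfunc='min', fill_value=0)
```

34630

add column kbytes_x5 = events['kbytes'] * 5:
  country   device  kbytes  kbytes_x5
0      BR      win    1995       9975
1      JP      web    5173      25865
2      JP      win    7282      36410
3      BR      web    1011       5055
4      UK      mac    3772      18860
5      BR      ios    7899      39495
6      DE  android    6926      34630
7      DE      mac    4693      23465
pivot: rows=country, cols=device, min(kbytes_x5):
device   android    ios    mac    web    win
country                                     
BR             0  39495      0   5055   9975
DE         34630      0  23465      0      0
JP             0      0      0  25865  36410
UK             0      0  18860      0      0
filter rows where win <= 0:
device   android  ios    mac  web  win
country                               
DE         34630    0  23465    0    0
UK             0    0  18860    0    0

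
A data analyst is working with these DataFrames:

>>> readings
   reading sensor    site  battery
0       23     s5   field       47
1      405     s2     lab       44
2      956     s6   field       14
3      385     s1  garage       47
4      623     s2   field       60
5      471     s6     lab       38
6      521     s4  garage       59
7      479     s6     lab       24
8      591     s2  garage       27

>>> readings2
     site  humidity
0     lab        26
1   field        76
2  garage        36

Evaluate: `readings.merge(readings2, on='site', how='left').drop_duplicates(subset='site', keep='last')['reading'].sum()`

merge on 'site' (how='left') → 9 rows:
   reading sensor    site  battery  humidity
0       23     s5   field       47        76
1      405     s2     lab       44        26
2      956     s6   field       14        76
3      385     s1  garage       47        36
4      623     s2   field       60        76
5      471     s6     lab       38        26
6      521     s4  garage       59        36
7      479     s6     lab       24        26
8      591     s2  garage       27        36
drop duplicate site (keep=last):
   reading sensor    site  battery  humidity
4      623     s2   field       60        76
7      479     s6     lab       24        26
8      591     s2  garage       27        36

1693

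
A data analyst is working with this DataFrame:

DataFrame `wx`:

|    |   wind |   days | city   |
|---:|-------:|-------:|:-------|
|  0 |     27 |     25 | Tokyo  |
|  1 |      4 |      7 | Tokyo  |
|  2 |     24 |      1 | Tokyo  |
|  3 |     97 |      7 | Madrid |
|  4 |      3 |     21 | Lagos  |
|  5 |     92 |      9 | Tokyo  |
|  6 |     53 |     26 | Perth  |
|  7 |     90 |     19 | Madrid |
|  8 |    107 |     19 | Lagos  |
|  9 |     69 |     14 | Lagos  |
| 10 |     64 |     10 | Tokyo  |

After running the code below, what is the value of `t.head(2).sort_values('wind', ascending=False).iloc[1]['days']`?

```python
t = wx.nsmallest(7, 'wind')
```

take 7 rows with smallest wind:
    wind  days   city
4      3    21  Lagos
1      4     7  Tokyo
2     24     1  Tokyo
0     27    25  Tokyo
6     53    26  Perth
10    64    10  Tokyo
9     69    14  Lagos
take first 2 rows:
   wind  days   city
4     3    21  Lagos
1     4     7  Tokyo
sort by wind descending:
   wind  days   city
1     4     7  Tokyo
4     3    21  Lagos
Taking the value at position 1, column 'days' gives 21.

21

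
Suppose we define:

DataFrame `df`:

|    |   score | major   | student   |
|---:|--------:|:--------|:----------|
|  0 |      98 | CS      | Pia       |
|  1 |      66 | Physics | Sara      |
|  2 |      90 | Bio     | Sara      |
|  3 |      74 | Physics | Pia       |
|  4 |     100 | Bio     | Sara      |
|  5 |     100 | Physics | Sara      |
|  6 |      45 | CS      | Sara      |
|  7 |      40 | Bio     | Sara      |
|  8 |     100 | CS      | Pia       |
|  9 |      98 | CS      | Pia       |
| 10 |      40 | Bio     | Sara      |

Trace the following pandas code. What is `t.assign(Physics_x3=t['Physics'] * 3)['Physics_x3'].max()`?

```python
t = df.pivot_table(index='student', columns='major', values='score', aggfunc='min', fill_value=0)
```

222

pivot: rows=student, cols=major, min(score):
major    Bio  CS  Physics
student                  
Pia        0  98       74
Sara      40  45       66
add column Physics_x3 = t['Physics'] * 3:
major    Bio  CS  Physics  Physics_x3
student                              
Pia        0  98       74         222
Sara      40  45       66         198
So max() = 222.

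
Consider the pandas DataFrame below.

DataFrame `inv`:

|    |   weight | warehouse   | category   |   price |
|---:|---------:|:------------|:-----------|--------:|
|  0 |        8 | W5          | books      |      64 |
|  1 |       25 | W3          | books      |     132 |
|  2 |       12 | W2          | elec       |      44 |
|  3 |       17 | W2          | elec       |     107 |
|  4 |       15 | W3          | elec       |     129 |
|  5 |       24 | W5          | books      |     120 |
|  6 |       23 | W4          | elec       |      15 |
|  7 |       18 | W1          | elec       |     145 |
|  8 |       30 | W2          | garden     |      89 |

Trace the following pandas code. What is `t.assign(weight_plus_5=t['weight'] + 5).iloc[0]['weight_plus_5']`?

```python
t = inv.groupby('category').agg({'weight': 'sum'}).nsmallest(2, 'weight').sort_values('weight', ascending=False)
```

62

group by category, sum of weight:
          weight
category        
books         57
elec          85
garden        30
take 2 rows with smallest weight:
          weight
category        
garden        30
books         57
sort by weight descending:
          weight
category        
books         57
garden        30
add column weight_plus_5 = t['weight'] + 5:
          weight  weight_plus_5
category                       
books         57             62
garden        30             35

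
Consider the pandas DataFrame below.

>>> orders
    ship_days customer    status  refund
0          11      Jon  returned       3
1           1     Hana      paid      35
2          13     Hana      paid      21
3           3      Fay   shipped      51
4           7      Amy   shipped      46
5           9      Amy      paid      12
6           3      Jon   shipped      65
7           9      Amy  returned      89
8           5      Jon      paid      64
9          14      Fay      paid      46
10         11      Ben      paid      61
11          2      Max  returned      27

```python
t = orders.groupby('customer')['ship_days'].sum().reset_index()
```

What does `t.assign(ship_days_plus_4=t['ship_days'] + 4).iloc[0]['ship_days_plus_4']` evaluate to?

group by customer, sum of ship_days:
customer
Amy     25
Ben     11
Fay     17
Hana    14
Jon     19
Max      2
Name: ship_days, dtype: int64
reset_index():
  customer  ship_days
0      Amy         25
1      Ben         11
2      Fay         17
3     Hana         14
4      Jon         19
5      Max          2
add column ship_days_plus_4 = t['ship_days'] + 4:
  customer  ship_days  ship_days_plus_4
0      Amy         25                29
1      Ben         11                15
2      Fay         17                21
3     Hana         14                18
4      Jon         19                23
5      Max          2                 6

29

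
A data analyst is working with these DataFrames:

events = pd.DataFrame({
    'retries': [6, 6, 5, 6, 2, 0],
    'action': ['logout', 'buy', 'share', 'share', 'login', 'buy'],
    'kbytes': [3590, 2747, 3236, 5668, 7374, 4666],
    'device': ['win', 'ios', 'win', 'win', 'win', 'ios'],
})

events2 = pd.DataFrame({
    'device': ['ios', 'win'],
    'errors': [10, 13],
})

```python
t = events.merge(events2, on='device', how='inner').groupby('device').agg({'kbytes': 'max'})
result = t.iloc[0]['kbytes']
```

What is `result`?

4666

merge on 'device' (how='inner') → 6 rows:
   retries  action  kbytes device  errors
0        6  logout    3590    win      13
1        6     buy    2747    ios      10
2        5   share    3236    win      13
3        6   share    5668    win      13
4        2   login    7374    win      13
5        0     buy    4666    ios      10
group by device, max of kbytes:
        kbytes
device        
ios       4666
win       7374
Hence 4666.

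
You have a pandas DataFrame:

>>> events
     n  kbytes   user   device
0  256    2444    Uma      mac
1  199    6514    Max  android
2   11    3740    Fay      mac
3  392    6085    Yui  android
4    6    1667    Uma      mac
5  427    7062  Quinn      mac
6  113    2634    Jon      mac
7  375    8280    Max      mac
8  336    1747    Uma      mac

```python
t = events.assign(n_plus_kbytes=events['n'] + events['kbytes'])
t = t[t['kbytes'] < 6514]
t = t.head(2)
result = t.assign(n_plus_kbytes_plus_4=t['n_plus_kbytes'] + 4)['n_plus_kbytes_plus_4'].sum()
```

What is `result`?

add column n_plus_kbytes = events['n'] + events['kbytes']:
     n  kbytes   user   device  n_plus_kbytes
0  256    2444    Uma      mac           2700
1  199    6514    Max  android           6713
2   11    3740    Fay      mac           3751
3  392    6085    Yui  android           6477
4    6    1667    Uma      mac           1673
5  427    7062  Quinn      mac           7489
6  113    2634    Jon      mac           2747
7  375    8280    Max      mac           8655
8  336    1747    Uma      mac           2083
filter rows where kbytes < 6514:
     n  kbytes user   device  n_plus_kbytes
0  256    2444  Uma      mac           2700
2   11    3740  Fay      mac           3751
3  392    6085  Yui  android           6477
4    6    1667  Uma      mac           1673
6  113    2634  Jon      mac           2747
8  336    1747  Uma      mac           2083
take first 2 rows:
     n  kbytes user device  n_plus_kbytes
0  256    2444  Uma    mac           2700
2   11    3740  Fay    mac           3751
add column n_plus_kbytes_plus_4 = t['n_plus_kbytes'] + 4:
     n  kbytes user device  n_plus_kbytes  n_plus_kbytes_plus_4
0  256    2444  Uma    mac           2700                  2704
2   11    3740  Fay    mac           3751                  3755

6459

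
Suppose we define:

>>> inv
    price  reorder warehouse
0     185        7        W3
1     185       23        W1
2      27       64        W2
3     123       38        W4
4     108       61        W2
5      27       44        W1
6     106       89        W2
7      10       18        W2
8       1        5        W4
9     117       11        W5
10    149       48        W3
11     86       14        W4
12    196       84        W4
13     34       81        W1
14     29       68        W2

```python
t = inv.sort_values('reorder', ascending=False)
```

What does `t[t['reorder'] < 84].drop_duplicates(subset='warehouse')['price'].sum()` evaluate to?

452

sort by reorder descending:
    price  reorder warehouse
6     106       89        W2
12    196       84        W4
13     34       81        W1
14     29       68        W2
2      27       64        W2
4     108       61        W2
10    149       48        W3
5      27       44        W1
3     123       38        W4
1     185       23        W1
7      10       18        W2
11     86       14        W4
9     117       11        W5
0     185        7        W3
8       1        5        W4
filter rows where reorder < 84:
    price  reorder warehouse
13     34       81        W1
14     29       68        W2
2      27       64        W2
4     108       61        W2
10    149       48        W3
5      27       44        W1
3     123       38        W4
1     185       23        W1
7      10       18        W2
11     86       14        W4
9     117       11        W5
0     185        7        W3
8       1        5        W4
drop duplicate warehouse (keep=first):
    price  reorder warehouse
13     34       81        W1
14     29       68        W2
10    149       48        W3
3     123       38        W4
9     117       11        W5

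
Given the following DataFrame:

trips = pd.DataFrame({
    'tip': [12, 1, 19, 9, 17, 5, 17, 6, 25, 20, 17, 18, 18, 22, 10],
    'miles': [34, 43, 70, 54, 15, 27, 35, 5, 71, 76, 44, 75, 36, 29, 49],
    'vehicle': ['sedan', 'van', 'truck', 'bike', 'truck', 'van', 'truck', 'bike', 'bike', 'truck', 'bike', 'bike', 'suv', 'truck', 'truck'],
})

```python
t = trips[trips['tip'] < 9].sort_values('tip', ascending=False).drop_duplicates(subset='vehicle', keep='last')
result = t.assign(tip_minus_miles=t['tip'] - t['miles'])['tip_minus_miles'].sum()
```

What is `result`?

filter rows where tip < 9:
   tip  miles vehicle
1    1     43     van
5    5     27     van
7    6      5    bike
sort by tip descending:
   tip  miles vehicle
7    6      5    bike
5    5     27     van
1    1     43     van
drop duplicate vehicle (keep=last):
   tip  miles vehicle
7    6      5    bike
1    1     43     van
add column tip_minus_miles = t['tip'] - t['miles']:
   tip  miles vehicle  tip_minus_miles
7    6      5    bike                1
1    1     43     van              -42
Reading off the sum of column 'tip_minus_miles', we get -41.

-41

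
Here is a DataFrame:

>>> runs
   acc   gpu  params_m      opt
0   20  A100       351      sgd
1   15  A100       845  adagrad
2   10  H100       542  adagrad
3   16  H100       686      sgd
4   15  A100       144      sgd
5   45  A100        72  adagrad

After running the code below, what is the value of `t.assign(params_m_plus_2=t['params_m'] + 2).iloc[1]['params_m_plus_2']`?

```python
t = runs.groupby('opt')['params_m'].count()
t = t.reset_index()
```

group by opt, count of params_m:
opt
adagrad    3
sgd        3
Name: params_m, dtype: int64
reset_index():
       opt  params_m
0  adagrad         3
1      sgd         3
add column params_m_plus_2 = t['params_m'] + 2:
       opt  params_m  params_m_plus_2
0  adagrad         3                5
1      sgd         3                5
Finally, value at position 1, column 'params_m_plus_2' = 5.

5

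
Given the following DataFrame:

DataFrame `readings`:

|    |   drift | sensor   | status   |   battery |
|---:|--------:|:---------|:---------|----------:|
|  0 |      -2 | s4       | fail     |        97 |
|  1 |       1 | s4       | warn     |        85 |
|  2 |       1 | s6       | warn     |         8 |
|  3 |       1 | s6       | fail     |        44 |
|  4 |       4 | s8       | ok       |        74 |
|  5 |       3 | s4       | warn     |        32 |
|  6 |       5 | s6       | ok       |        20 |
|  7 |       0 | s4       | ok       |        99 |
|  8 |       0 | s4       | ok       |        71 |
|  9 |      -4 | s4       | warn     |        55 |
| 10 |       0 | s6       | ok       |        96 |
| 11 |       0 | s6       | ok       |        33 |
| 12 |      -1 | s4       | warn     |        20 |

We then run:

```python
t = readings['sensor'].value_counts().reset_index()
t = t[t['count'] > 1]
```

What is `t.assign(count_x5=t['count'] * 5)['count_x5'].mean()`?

30.0

value_counts of sensor:
sensor
s4    7
s6    5
s8    1
Name: count, dtype: int64
reset_index():
  sensor  count
0     s4      7
1     s6      5
2     s8      1
filter rows where count > 1:
  sensor  count
0     s4      7
1     s6      5
add column count_x5 = t['count'] * 5:
  sensor  count  count_x5
0     s4      7        35
1     s6      5        25
Hence 30.0.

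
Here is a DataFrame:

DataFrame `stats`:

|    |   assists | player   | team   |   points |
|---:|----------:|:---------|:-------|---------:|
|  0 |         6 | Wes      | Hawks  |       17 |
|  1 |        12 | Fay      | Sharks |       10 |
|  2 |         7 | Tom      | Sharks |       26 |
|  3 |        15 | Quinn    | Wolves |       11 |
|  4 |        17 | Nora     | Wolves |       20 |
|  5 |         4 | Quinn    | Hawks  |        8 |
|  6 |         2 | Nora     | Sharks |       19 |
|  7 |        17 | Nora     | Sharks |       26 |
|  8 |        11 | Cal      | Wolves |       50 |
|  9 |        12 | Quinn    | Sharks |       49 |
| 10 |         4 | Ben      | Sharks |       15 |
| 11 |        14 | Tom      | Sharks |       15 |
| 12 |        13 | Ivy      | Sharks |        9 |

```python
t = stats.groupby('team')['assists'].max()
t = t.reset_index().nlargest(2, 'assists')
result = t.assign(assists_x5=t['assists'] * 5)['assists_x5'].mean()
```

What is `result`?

85.0

group by team, max of assists:
team
Hawks      6
Sharks    17
Wolves    17
Name: assists, dtype: int64
reset_index():
     team  assists
0   Hawks        6
1  Sharks       17
2  Wolves       17
take 2 rows with largest assists:
     team  assists
1  Sharks       17
2  Wolves       17
add column assists_x5 = t['assists'] * 5:
     team  assists  assists_x5
1  Sharks       17          85
2  Wolves       17          85
The mean of column 'assists_x5' is 85.0.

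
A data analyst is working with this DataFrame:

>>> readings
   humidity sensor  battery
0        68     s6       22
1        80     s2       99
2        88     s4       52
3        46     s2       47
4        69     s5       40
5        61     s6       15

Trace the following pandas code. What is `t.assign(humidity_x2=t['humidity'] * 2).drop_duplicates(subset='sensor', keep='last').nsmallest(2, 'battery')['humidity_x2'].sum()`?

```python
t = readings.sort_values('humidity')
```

274

sort by humidity:
   humidity sensor  battery
3        46     s2       47
5        61     s6       15
0        68     s6       22
4        69     s5       40
1        80     s2       99
2        88     s4       52
add column humidity_x2 = t['humidity'] * 2:
   humidity sensor  battery  humidity_x2
3        46     s2       47           92
5        61     s6       15          122
0        68     s6       22          136
4        69     s5       40          138
1        80     s2       99          160
2        88     s4       52          176
drop duplicate sensor (keep=last):
   humidity sensor  battery  humidity_x2
0        68     s6       22          136
4        69     s5       40          138
1        80     s2       99          160
2        88     s4       52          176
take 2 rows with smallest battery:
   humidity sensor  battery  humidity_x2
0        68     s6       22          136
4        69     s5       40          138
Finally, sum of column 'humidity_x2' = 274.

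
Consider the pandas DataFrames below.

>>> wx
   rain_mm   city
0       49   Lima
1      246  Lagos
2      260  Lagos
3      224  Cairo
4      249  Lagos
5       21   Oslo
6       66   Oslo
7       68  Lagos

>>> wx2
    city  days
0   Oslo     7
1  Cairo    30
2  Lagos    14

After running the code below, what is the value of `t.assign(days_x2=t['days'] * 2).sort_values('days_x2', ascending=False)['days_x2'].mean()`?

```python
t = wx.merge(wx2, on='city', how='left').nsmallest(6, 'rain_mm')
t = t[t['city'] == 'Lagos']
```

28.0

merge on 'city' (how='left') → 8 rows:
   rain_mm   city  days
0       49   Lima   NaN
1      246  Lagos  14.0
2      260  Lagos  14.0
3      224  Cairo  30.0
4      249  Lagos  14.0
5       21   Oslo   7.0
6       66   Oslo   7.0
7       68  Lagos  14.0
take 6 rows with smallest rain_mm:
   rain_mm   city  days
5       21   Oslo   7.0
0       49   Lima   NaN
6       66   Oslo   7.0
7       68  Lagos  14.0
3      224  Cairo  30.0
1      246  Lagos  14.0
filter rows where city == 'Lagos':
   rain_mm   city  days
7       68  Lagos  14.0
1      246  Lagos  14.0
add column days_x2 = t['days'] * 2:
   rain_mm   city  days  days_x2
7       68  Lagos  14.0     28.0
1      246  Lagos  14.0     28.0
sort by days_x2 descending:
   rain_mm   city  days  days_x2
7       68  Lagos  14.0     28.0
1      246  Lagos  14.0     28.0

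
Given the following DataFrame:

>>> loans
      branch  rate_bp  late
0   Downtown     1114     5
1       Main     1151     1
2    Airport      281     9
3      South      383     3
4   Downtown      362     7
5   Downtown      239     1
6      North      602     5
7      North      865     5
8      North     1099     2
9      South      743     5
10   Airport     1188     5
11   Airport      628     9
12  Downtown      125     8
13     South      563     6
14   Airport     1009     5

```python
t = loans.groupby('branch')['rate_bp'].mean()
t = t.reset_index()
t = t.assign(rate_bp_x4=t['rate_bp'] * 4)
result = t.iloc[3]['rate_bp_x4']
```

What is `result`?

group by branch, mean of rate_bp:
branch
Airport      776.500000
Downtown     460.000000
Main        1151.000000
North        855.333333
South        563.000000
Name: rate_bp, dtype: float64
reset_index():
     branch      rate_bp
0   Airport   776.500000
1  Downtown   460.000000
2      Main  1151.000000
3     North   855.333333
4     South   563.000000
add column rate_bp_x4 = t['rate_bp'] * 4:
     branch      rate_bp   rate_bp_x4
0   Airport   776.500000  3106.000000
1  Downtown   460.000000  1840.000000
2      Main  1151.000000  4604.000000
3     North   855.333333  3421.333333
4     South   563.000000  2252.000000
Hence 3421.33333333.

3421.33333333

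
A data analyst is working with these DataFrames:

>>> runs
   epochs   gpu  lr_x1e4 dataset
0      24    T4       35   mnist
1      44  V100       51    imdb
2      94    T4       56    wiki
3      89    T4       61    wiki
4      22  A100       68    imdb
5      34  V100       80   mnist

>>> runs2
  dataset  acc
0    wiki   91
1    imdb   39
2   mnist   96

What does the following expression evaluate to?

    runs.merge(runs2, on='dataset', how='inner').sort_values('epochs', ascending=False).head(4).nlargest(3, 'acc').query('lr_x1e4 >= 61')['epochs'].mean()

merge on 'dataset' (how='inner') → 6 rows:
   epochs   gpu  lr_x1e4 dataset  acc
0      24    T4       35   mnist   96
1      44  V100       51    imdb   39
2      94    T4       56    wiki   91
3      89    T4       61    wiki   91
4      22  A100       68    imdb   39
5      34  V100       80   mnist   96
sort by epochs descending:
   epochs   gpu  lr_x1e4 dataset  acc
2      94    T4       56    wiki   91
3      89    T4       61    wiki   91
1      44  V100       51    imdb   39
5      34  V100       80   mnist   96
0      24    T4       35   mnist   96
4      22  A100       68    imdb   39
take first 4 rows:
   epochs   gpu  lr_x1e4 dataset  acc
2      94    T4       56    wiki   91
3      89    T4       61    wiki   91
1      44  V100       51    imdb   39
5      34  V100       80   mnist   96
take 3 rows with largest acc:
   epochs   gpu  lr_x1e4 dataset  acc
5      34  V100       80   mnist   96
2      94    T4       56    wiki   91
3      89    T4       61    wiki   91
filter rows where lr_x1e4 >= 61:
   epochs   gpu  lr_x1e4 dataset  acc
5      34  V100       80   mnist   96
3      89    T4       61    wiki   91
Taking the mean of column 'epochs' gives 61.5.

61.5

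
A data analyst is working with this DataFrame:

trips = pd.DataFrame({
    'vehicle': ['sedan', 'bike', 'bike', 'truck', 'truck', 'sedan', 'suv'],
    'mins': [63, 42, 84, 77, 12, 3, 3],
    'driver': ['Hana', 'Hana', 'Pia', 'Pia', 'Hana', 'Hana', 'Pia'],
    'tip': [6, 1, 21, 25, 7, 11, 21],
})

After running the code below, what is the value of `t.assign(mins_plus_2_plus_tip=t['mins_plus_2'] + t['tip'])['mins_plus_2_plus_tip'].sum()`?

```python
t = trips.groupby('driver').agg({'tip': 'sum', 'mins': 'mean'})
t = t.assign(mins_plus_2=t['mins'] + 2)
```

group by driver: sum(tip), mean(mins):
        tip       mins
driver                
Hana     25  30.000000
Pia      67  54.666667
add column mins_plus_2 = t['mins'] + 2:
        tip       mins  mins_plus_2
driver                             
Hana     25  30.000000    32.000000
Pia      67  54.666667    56.666667
add column mins_plus_2_plus_tip = t['mins_plus_2'] + t['tip']:
        tip       mins  mins_plus_2  mins_plus_2_plus_tip
driver                                                   
Hana     25  30.000000    32.000000             57.000000
Pia      67  54.666667    56.666667            123.666667
Taking the sum of column 'mins_plus_2_plus_tip' gives 180.666666667.

180.666666667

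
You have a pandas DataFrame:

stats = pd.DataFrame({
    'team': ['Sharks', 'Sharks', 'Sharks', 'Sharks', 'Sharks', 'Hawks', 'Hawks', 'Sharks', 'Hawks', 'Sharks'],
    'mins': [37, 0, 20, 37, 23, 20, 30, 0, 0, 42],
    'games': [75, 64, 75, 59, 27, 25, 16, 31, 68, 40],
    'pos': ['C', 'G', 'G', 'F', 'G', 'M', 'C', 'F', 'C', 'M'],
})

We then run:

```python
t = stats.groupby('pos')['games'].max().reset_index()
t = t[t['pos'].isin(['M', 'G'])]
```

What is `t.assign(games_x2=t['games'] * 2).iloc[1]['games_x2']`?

80

group by pos, max of games:
pos
C    75
F    59
G    75
M    40
Name: games, dtype: int64
reset_index():
  pos  games
0   C     75
1   F     59
2   G     75
3   M     40
filter rows where pos in ['M', 'G']:
  pos  games
2   G     75
3   M     40
add column games_x2 = t['games'] * 2:
  pos  games  games_x2
2   G     75       150
3   M     40        80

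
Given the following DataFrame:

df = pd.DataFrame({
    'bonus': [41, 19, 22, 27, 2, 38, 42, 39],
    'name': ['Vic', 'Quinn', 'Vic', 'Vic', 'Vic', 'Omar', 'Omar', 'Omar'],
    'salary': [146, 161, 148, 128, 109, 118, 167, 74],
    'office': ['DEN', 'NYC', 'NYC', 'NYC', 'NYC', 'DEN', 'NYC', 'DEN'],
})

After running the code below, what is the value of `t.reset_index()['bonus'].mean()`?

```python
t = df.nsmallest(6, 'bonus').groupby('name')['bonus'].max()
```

take 6 rows with smallest bonus:
   bonus   name  salary office
4      2    Vic     109    NYC
1     19  Quinn     161    NYC
2     22    Vic     148    NYC
3     27    Vic     128    NYC
5     38   Omar     118    DEN
7     39   Omar      74    DEN
group by name, max of bonus:
name
Omar     39
Quinn    19
Vic      27
Name: bonus, dtype: int64
reset_index():
    name  bonus
0   Omar     39
1  Quinn     19
2    Vic     27
The mean of column 'bonus' is 28.3333333333.

28.3333333333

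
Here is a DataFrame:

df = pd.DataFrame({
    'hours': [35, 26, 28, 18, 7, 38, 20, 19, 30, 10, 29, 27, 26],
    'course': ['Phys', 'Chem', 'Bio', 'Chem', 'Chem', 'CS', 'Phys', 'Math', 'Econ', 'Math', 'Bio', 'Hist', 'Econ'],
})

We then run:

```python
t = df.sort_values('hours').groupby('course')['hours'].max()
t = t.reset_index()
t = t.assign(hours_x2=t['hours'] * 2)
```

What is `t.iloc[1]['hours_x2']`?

76

sort by hours:
    hours course
4       7   Chem
9      10   Math
3      18   Chem
7      19   Math
6      20   Phys
1      26   Chem
12     26   Econ
11     27   Hist
2      28    Bio
10     29    Bio
8      30   Econ
0      35   Phys
5      38     CS
group by course, max of hours:
course
Bio     29
CS      38
Chem    26
Econ    30
Hist    27
Math    19
Phys    35
Name: hours, dtype: int64
reset_index():
  course  hours
0    Bio     29
1     CS     38
2   Chem     26
3   Econ     30
4   Hist     27
5   Math     19
6   Phys     35
add column hours_x2 = t['hours'] * 2:
  course  hours  hours_x2
0    Bio     29        58
1     CS     38        76
2   Chem     26        52
3   Econ     30        60
4   Hist     27        54
5   Math     19        38
6   Phys     35        70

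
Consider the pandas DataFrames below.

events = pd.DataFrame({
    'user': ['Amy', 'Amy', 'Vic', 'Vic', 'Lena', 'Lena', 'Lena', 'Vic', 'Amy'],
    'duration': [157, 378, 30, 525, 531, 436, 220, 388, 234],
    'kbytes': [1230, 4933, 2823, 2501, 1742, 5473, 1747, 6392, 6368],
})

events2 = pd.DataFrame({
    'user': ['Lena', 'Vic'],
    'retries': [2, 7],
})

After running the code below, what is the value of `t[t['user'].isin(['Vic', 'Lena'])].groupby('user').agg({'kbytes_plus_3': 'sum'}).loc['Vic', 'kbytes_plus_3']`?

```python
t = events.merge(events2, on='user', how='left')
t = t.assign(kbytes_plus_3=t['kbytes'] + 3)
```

11725

merge on 'user' (how='left') → 9 rows:
   user  duration  kbytes  retries
0   Amy       157    1230      NaN
1   Amy       378    4933      NaN
2   Vic        30    2823      7.0
3   Vic       525    2501      7.0
4  Lena       531    1742      2.0
5  Lena       436    5473      2.0
6  Lena       220    1747      2.0
7   Vic       388    6392      7.0
8   Amy       234    6368      NaN
add column kbytes_plus_3 = t['kbytes'] + 3:
   user  duration  kbytes  retries  kbytes_plus_3
0   Amy       157    1230      NaN           1233
1   Amy       378    4933      NaN           4936
2   Vic        30    2823      7.0           2826
3   Vic       525    2501      7.0           2504
4  Lena       531    1742      2.0           1745
5  Lena       436    5473      2.0           5476
6  Lena       220    1747      2.0           1750
7   Vic       388    6392      7.0           6395
8   Amy       234    6368      NaN           6371
filter rows where user in ['Vic', 'Lena']:
   user  duration  kbytes  retries  kbytes_plus_3
2   Vic        30    2823      7.0           2826
3   Vic       525    2501      7.0           2504
4  Lena       531    1742      2.0           1745
5  Lena       436    5473      2.0           5476
6  Lena       220    1747      2.0           1750
7   Vic       388    6392      7.0           6395
group by user, sum of kbytes_plus_3:
      kbytes_plus_3
user               
Lena           8971
Vic           11725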